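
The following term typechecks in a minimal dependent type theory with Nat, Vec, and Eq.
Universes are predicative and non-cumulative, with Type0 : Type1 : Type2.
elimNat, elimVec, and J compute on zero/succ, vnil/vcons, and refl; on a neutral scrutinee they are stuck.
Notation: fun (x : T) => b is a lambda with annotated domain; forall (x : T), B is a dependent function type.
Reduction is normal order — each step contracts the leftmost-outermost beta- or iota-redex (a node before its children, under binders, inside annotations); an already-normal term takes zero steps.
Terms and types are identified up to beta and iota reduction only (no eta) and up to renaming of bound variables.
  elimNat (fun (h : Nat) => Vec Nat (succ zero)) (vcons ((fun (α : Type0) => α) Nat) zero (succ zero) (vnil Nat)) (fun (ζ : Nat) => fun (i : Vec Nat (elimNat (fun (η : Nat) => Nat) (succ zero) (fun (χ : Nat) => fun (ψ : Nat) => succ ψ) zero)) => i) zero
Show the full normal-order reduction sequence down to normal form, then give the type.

reduction (normal order):
  elimNat (fun (h : Nat) => Vec Nat (succ zero)) (vcons ((fun (α : Type0) => α) Nat) zero (succ zero) (vnil Nat)) (fun (ζ : Nat) => fun (i : Vec Nat (elimNat (fun (η : Nat) => Nat) (succ zero) (fun (χ : Nat) => fun (ψ : Nat) => succ ψ) zero)) => i) zero
  ~> vcons ((fun (h : Type0) => h) Nat) zero (succ zero) (vnil Nat)
  ~> vcons Nat zero (succ zero) (vnil Nat)
type:
  Vec Nat (succ zero)


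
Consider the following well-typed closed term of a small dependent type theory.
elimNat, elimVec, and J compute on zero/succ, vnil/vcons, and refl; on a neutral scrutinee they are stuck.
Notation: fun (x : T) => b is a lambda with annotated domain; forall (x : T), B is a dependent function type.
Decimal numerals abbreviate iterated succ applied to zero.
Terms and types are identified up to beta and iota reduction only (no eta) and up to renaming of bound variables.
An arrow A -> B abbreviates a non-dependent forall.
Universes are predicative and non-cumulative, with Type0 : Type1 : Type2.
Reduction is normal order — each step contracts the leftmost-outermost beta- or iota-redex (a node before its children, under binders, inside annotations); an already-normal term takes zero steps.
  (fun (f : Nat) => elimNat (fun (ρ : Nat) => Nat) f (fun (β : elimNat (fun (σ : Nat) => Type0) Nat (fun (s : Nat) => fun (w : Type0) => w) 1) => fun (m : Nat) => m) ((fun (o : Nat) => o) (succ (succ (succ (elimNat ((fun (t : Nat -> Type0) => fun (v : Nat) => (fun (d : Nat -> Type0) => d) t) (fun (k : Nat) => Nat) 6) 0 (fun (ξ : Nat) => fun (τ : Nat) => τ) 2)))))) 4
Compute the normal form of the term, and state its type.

normal form:
  4
the term's type:
  Nat


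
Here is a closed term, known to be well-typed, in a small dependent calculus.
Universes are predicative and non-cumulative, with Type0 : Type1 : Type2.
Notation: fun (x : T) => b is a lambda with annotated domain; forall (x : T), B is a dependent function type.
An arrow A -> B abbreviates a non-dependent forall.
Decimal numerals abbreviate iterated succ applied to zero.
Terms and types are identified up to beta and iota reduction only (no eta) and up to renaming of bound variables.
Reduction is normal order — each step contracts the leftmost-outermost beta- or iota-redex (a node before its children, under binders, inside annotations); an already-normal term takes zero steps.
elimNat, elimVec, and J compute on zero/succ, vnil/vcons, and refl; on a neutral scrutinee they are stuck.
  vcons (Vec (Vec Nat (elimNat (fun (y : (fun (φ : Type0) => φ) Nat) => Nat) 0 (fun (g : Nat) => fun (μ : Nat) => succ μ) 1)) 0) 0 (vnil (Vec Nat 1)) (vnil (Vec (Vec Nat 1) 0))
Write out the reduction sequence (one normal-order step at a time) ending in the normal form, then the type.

normal-order reduction:
  vcons (Vec (Vec Nat (elimNat (fun (y : (fun (φ : Type0) => φ) Nat) => Nat) 0 (fun (g : Nat) => fun (μ : Nat) => succ μ) 1)) 0) 0 (vnil (Vec Nat 1)) (vnil (Vec (Vec Nat 1) 0))
  ~> vcons (Vec (Vec Nat ((fun (y : Nat) => fun (φ : Nat) => succ φ) 0 (elimNat (fun (g : (fun (μ : Type0) => μ) Nat) => Nat) 0 (fun (θ : Nat) => fun (j : Nat) => succ j) 0))) 0) 0 (vnil (Vec Nat 1)) (vnil (Vec (Vec Nat 1) 0))
  ~> vcons (Vec (Vec Nat ((fun (y : Nat) => succ y) (elimNat (fun (φ : (fun (g : Type0) => g) Nat) => Nat) 0 (fun (μ : Nat) => fun (θ : Nat) => succ θ) 0))) 0) 0 (vnil (Vec Nat 1)) (vnil (Vec (Vec Nat 1) 0))
  ~> vcons (Vec (Vec Nat (succ (elimNat (fun (y : (fun (φ : Type0) => φ) Nat) => Nat) 0 (fun (g : Nat) => fun (μ : Nat) => succ μ) 0))) 0) 0 (vnil (Vec Nat 1)) (vnil (Vec (Vec Nat 1) 0))
  ~> vcons (Vec (Vec Nat 1) 0) 0 (vnil (Vec Nat 1)) (vnil (Vec (Vec Nat 1) 0))
type:
  Vec (Vec (Vec Nat 1) 0) 1


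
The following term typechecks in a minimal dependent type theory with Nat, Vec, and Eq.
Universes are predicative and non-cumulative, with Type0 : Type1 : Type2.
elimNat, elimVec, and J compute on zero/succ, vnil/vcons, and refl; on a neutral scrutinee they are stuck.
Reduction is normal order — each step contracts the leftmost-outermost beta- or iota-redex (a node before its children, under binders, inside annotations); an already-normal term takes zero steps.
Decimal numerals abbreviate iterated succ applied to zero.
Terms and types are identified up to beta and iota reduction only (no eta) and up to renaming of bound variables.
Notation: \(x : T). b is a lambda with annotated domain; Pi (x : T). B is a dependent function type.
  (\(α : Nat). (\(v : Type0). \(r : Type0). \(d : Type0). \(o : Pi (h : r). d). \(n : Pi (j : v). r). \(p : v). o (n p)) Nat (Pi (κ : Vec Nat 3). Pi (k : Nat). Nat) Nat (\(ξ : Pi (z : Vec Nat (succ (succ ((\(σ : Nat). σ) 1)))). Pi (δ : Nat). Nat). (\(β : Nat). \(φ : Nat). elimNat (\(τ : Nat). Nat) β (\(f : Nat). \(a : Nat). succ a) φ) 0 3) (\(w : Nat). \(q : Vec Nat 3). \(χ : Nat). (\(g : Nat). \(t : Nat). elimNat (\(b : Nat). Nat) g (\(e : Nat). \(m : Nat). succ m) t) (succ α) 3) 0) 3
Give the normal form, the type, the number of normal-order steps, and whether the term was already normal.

resulting normal form:
  3
the term's type:
  Nat
reduction steps (normal order): 20
already normal: no
first contracted redex: a beta-redex


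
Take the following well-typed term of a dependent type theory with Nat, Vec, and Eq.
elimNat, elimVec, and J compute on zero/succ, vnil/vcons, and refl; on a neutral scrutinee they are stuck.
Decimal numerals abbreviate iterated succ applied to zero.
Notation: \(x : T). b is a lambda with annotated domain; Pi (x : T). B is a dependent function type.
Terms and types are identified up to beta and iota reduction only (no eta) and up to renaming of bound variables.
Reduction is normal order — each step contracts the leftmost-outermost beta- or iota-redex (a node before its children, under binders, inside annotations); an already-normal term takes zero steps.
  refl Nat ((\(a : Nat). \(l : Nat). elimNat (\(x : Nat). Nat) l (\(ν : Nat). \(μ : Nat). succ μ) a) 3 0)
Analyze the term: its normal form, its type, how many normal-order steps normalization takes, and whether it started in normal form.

normal form:
  refl Nat 3
type:
  Eq Nat 3 3
normal-order step count: 12
term was already normal: no
first redex: a beta-redex


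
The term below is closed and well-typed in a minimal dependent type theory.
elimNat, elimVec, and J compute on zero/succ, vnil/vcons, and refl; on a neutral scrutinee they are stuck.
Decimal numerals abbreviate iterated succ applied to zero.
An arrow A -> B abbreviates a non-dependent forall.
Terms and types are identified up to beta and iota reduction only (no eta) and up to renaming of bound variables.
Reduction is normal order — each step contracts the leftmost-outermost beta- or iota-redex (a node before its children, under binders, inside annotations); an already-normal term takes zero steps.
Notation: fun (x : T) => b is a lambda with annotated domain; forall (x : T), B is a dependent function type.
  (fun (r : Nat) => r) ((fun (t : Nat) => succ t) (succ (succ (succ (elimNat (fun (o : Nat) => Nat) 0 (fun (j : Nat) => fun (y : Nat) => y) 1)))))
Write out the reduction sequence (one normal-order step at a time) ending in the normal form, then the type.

normal-order reduction sequence:
  (fun (r : Nat) => r) ((fun (t : Nat) => succ t) (succ (succ (succ (elimNat (fun (o : Nat) => Nat) 0 (fun (j : Nat) => fun (y : Nat) => y) 1)))))
  ~> (fun (r : Nat) => succ r) (succ (succ (succ (elimNat (fun (t : Nat) => Nat) 0 (fun (o : Nat) => fun (j : Nat) => j) 1))))
  ~> succ (succ (succ (succ (elimNat (fun (r : Nat) => Nat) 0 (fun (t : Nat) => fun (o : Nat) => o) 1))))
  ~> succ (succ (succ (succ ((fun (r : Nat) => fun (t : Nat) => t) 0 (elimNat (fun (o : Nat) => Nat) 0 (fun (j : Nat) => fun (y : Nat) => y) 0)))))
  ~> succ (succ (succ (succ ((fun (r : Nat) => r) (elimNat (fun (t : Nat) => Nat) 0 (fun (o : Nat) => fun (j : Nat) => j) 0)))))
  ~> succ (succ (succ (succ (elimNat (fun (r : Nat) => Nat) 0 (fun (t : Nat) => fun (o : Nat) => o) 0))))
  ~> 4
the term's type:
  Nat


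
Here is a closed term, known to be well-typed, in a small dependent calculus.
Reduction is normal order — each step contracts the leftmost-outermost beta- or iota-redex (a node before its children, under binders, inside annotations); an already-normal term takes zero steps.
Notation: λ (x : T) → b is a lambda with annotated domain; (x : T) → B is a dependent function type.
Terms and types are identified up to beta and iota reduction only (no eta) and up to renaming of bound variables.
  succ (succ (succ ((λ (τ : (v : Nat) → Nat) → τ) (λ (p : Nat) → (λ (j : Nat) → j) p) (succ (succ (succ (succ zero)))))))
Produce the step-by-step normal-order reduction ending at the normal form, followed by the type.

reduction (normal order):
  succ (succ (succ ((λ (τ : (v : Nat) → Nat) → τ) (λ (p : Nat) → (λ (j : Nat) → j) p) (succ (succ (succ (succ zero)))))))
  ~> succ (succ (succ ((λ (τ : Nat) → (λ (v : Nat) → v) τ) (succ (succ (succ (succ zero)))))))
  ~> succ (succ (succ ((λ (τ : Nat) → τ) (succ (succ (succ (succ zero)))))))
  ~> succ (succ (succ (succ (succ (succ (succ zero))))))
the term's type:
  Nat


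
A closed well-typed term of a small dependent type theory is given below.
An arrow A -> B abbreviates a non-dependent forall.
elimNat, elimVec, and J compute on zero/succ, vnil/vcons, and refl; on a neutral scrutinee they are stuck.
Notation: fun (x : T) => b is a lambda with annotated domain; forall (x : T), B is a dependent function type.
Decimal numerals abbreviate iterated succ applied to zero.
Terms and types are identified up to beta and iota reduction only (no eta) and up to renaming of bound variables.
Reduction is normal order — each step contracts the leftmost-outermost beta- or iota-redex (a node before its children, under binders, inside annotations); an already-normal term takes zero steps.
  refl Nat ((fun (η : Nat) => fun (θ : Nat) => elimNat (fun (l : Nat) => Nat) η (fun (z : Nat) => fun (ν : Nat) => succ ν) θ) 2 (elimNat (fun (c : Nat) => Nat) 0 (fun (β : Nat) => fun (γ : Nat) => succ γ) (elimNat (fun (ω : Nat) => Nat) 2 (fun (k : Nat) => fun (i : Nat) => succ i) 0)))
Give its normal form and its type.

normal form:
  refl Nat 4
inferred type:
  Eq Nat 4 4
observation: the term reaches its normal form after 17 normal-order steps.


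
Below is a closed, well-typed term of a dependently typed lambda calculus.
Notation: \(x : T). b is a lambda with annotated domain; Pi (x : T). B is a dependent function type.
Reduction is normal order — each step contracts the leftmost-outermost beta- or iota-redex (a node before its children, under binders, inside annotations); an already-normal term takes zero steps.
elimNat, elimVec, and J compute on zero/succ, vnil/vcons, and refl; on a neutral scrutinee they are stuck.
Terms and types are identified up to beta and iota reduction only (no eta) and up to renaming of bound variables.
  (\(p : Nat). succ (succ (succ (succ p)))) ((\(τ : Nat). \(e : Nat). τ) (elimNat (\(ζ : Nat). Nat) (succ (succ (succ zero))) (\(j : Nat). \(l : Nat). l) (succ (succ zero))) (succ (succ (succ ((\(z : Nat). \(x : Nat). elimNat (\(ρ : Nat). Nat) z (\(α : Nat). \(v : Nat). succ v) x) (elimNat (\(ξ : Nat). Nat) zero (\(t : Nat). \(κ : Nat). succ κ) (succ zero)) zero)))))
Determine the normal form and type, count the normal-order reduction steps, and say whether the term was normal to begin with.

normal form:
  succ (succ (succ (succ (succ (succ (succ zero))))))
type:
  Nat
normal-order step count: 10
already normal: no
first contracted redex: a beta-redex


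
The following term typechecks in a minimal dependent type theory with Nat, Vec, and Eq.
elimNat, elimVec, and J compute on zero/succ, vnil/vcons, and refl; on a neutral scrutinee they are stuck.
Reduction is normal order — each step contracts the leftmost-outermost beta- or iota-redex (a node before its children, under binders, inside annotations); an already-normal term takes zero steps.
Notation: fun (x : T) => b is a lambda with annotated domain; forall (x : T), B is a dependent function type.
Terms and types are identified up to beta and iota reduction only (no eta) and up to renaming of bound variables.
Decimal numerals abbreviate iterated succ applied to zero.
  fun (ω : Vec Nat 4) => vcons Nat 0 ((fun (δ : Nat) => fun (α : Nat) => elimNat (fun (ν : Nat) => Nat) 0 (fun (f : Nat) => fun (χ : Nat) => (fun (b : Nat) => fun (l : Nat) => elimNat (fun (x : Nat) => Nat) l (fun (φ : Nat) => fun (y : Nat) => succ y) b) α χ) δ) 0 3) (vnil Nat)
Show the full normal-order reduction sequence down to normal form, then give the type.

normal-order reduction sequence:
  fun (ω : Vec Nat 4) => vcons Nat 0 ((fun (δ : Nat) => fun (α : Nat) => elimNat (fun (ν : Nat) => Nat) 0 (fun (f : Nat) => fun (χ : Nat) => (fun (b : Nat) => fun (l : Nat) => elimNat (fun (x : Nat) => Nat) l (fun (φ : Nat) => fun (y : Nat) => succ y) b) α χ) δ) 0 3) (vnil Nat)
  ~> fun (ω : Vec Nat 4) => vcons Nat 0 ((fun (δ : Nat) => elimNat (fun (α : Nat) => Nat) 0 (fun (ν : Nat) => fun (f : Nat) => (fun (χ : Nat) => fun (b : Nat) => elimNat (fun (l : Nat) => Nat) b (fun (x : Nat) => fun (φ : Nat) => succ φ) χ) δ f) 0) 3) (vnil Nat)
  ~> fun (ω : Vec Nat 4) => vcons Nat 0 (elimNat (fun (δ : Nat) => Nat) 0 (fun (α : Nat) => fun (ν : Nat) => (fun (f : Nat) => fun (χ : Nat) => elimNat (fun (b : Nat) => Nat) χ (fun (l : Nat) => fun (x : Nat) => succ x) f) 3 ν) 0) (vnil Nat)
  ~> fun (ω : Vec Nat 4) => vcons Nat 0 0 (vnil Nat)
type:
  forall (ω : Vec Nat 4), Vec Nat 1


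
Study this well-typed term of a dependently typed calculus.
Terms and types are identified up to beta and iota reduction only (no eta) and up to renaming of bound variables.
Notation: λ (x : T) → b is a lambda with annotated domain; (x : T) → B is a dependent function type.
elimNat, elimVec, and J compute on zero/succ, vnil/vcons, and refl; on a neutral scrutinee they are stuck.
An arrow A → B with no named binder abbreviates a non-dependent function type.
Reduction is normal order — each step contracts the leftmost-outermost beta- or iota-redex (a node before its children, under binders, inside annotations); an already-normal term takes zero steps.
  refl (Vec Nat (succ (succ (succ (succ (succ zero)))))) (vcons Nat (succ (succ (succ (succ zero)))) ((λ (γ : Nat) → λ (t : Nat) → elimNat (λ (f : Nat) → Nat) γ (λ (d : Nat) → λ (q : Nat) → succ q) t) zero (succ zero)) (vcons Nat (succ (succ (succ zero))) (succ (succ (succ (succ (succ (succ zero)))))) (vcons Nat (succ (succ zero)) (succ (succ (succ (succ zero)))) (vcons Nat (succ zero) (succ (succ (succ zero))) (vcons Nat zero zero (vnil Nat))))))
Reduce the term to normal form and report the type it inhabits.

normal form:
  refl (Vec Nat (succ (succ (succ (succ (succ zero)))))) (vcons Nat (succ (succ (succ (succ zero)))) (succ zero) (vcons Nat (succ (succ (succ zero))) (succ (succ (succ (succ (succ (succ zero)))))) (vcons Nat (succ (succ zero)) (succ (succ (succ (succ zero)))) (vcons Nat (succ zero) (succ (succ (succ zero))) (vcons Nat zero zero (vnil Nat))))))
type:
  Eq (Vec Nat (succ (succ (succ (succ (succ zero)))))) (vcons Nat (succ (succ (succ (succ zero)))) (succ zero) (vcons Nat (succ (succ (succ zero))) (succ (succ (succ (succ (succ (succ zero)))))) (vcons Nat (succ (succ zero)) (succ (succ (succ (succ zero)))) (vcons Nat (succ zero) (succ (succ (succ zero))) (vcons Nat zero zero (vnil Nat)))))) (vcons Nat (succ (succ (succ (succ zero)))) (succ zero) (vcons Nat (succ (succ (succ zero))) (succ (succ (succ (succ (succ (succ zero)))))) (vcons Nat (succ (succ zero)) (succ (succ (succ (succ zero)))) (vcons Nat (succ zero) (succ (succ (succ zero))) (vcons Nat zero zero (vnil Nat))))))
observation: contracting a beta-redex first, the term normalizes in 6 steps.


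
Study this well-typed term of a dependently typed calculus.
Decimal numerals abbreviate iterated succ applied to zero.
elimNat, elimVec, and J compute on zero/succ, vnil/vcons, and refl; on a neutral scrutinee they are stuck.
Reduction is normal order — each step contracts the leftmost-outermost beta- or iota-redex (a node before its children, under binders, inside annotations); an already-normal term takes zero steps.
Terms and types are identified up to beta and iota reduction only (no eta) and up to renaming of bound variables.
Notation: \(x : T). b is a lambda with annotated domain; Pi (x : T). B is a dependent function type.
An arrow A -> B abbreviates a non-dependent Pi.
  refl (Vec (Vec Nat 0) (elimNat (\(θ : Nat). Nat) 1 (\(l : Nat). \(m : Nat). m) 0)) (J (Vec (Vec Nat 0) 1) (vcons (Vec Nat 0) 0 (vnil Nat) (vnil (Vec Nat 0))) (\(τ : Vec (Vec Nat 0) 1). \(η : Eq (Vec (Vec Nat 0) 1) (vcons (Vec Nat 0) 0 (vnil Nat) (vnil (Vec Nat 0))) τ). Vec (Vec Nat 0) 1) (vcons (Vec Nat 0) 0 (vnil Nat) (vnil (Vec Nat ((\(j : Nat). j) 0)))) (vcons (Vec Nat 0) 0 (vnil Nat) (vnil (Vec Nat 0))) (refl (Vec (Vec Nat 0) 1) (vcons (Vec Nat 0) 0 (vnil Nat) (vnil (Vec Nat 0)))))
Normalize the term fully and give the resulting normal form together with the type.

normal form:
  refl (Vec (Vec Nat 0) 1) (vcons (Vec Nat 0) 0 (vnil Nat) (vnil (Vec Nat 0)))
inferred type:
  Eq (Vec (Vec Nat 0) 1) (vcons (Vec Nat 0) 0 (vnil Nat) (vnil (Vec Nat 0))) (vcons (Vec Nat 0) 0 (vnil Nat) (vnil (Vec Nat 0)))
observation: 3 normal-order steps normalize the term, beginning with an elimNat iota-redex.


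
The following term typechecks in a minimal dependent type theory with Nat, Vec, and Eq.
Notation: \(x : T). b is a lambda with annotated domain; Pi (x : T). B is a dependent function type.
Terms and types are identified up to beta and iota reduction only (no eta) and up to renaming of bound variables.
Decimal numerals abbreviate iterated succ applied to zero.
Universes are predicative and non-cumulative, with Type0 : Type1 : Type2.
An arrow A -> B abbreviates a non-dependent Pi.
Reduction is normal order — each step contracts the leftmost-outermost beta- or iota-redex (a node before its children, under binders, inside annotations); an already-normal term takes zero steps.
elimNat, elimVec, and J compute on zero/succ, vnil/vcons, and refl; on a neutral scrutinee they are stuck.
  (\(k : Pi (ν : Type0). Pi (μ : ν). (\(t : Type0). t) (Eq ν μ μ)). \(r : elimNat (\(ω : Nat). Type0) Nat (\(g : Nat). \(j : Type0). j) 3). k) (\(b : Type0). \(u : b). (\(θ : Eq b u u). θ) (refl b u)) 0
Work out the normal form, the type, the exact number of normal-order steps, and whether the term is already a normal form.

resulting normal form:
  \(k : Type0). \(ν : k). refl k ν
type:
  Pi (k : Type0). Pi (ν : k). Eq k ν ν
steps to reach normal form (normal order): 3
already normal: no
first redex: a beta-redex


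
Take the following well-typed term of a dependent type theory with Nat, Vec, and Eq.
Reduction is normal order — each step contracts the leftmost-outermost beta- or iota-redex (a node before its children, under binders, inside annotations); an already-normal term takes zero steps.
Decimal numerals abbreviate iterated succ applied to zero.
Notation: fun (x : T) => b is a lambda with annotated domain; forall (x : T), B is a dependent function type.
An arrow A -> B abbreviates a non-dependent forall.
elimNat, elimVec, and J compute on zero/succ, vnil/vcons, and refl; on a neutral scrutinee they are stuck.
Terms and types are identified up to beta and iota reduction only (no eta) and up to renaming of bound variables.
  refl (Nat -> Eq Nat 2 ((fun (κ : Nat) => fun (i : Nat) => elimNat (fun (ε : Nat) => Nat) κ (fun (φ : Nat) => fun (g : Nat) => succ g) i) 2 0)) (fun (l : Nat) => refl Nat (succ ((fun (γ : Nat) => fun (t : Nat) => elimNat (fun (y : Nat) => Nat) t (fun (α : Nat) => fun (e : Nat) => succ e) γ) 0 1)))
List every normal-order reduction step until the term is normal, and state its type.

normal-order reduction sequence:
  refl (Nat -> Eq Nat 2 ((fun (κ : Nat) => fun (i : Nat) => elimNat (fun (ε : Nat) => Nat) κ (fun (φ : Nat) => fun (g : Nat) => succ g) i) 2 0)) (fun (l : Nat) => refl Nat (succ ((fun (γ : Nat) => fun (t : Nat) => elimNat (fun (y : Nat) => Nat) t (fun (α : Nat) => fun (e : Nat) => succ e) γ) 0 1)))
  ~> refl (Nat -> Eq Nat 2 ((fun (κ : Nat) => elimNat (fun (i : Nat) => Nat) 2 (fun (ε : Nat) => fun (φ : Nat) => succ φ) κ) 0)) (fun (g : Nat) => refl Nat (succ ((fun (l : Nat) => fun (γ : Nat) => elimNat (fun (t : Nat) => Nat) γ (fun (y : Nat) => fun (α : Nat) => succ α) l) 0 1)))
  ~> refl (Nat -> Eq Nat 2 (elimNat (fun (κ : Nat) => Nat) 2 (fun (i : Nat) => fun (ε : Nat) => succ ε) 0)) (fun (φ : Nat) => refl Nat (succ ((fun (g : Nat) => fun (l : Nat) => elimNat (fun (γ : Nat) => Nat) l (fun (t : Nat) => fun (y : Nat) => succ y) g) 0 1)))
  ~> refl (Nat -> Eq Nat 2 2) (fun (κ : Nat) => refl Nat (succ ((fun (i : Nat) => fun (ε : Nat) => elimNat (fun (φ : Nat) => Nat) ε (fun (g : Nat) => fun (l : Nat) => succ l) i) 0 1)))
  ~> refl (Nat -> Eq Nat 2 2) (fun (κ : Nat) => refl Nat (succ ((fun (i : Nat) => elimNat (fun (ε : Nat) => Nat) i (fun (φ : Nat) => fun (g : Nat) => succ g) 0) 1)))
  ~> refl (Nat -> Eq Nat 2 2) (fun (κ : Nat) => refl Nat (succ (elimNat (fun (i : Nat) => Nat) 1 (fun (ε : Nat) => fun (φ : Nat) => succ φ) 0)))
  ~> refl (Nat -> Eq Nat 2 2) (fun (κ : Nat) => refl Nat 2)
the term's type:
  Eq (Nat -> Eq Nat 2 2) (fun (κ : Nat) => refl Nat 2) (fun (i : Nat) => refl Nat 2)


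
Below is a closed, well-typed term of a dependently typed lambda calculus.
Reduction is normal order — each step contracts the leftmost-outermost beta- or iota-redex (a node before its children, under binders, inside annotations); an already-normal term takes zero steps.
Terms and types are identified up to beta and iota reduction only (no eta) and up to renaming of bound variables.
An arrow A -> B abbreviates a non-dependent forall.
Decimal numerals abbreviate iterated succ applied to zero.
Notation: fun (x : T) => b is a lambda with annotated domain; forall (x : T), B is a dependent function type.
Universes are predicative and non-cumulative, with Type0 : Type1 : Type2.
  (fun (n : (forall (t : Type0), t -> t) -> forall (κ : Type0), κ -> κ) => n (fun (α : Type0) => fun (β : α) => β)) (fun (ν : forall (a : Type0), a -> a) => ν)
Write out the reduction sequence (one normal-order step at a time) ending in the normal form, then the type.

reduction (normal order):
  (fun (n : (forall (t : Type0), t -> t) -> forall (κ : Type0), κ -> κ) => n (fun (α : Type0) => fun (β : α) => β)) (fun (ν : forall (a : Type0), a -> a) => ν)
  ~> (fun (n : forall (t : Type0), t -> t) => n) (fun (κ : Type0) => fun (α : κ) => α)
  ~> fun (n : Type0) => fun (t : n) => t
type:
  forall (n : Type0), n -> n


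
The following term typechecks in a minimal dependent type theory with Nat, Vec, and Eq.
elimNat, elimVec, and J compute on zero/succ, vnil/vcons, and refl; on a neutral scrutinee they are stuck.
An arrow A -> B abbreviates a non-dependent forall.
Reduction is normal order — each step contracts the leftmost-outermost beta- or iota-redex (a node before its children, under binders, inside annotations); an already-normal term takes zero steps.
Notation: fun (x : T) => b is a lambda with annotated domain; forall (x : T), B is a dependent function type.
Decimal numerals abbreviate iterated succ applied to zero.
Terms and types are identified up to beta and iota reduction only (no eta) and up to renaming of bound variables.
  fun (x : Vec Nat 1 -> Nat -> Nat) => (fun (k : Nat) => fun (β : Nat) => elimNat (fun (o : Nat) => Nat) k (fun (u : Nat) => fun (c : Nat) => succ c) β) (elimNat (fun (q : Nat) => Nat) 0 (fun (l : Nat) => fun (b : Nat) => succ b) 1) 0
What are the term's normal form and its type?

reduced normal form:
  fun (x : Vec Nat 1 -> Nat -> Nat) => 1
inferred type:
  (Vec Nat 1 -> Nat -> Nat) -> Nat


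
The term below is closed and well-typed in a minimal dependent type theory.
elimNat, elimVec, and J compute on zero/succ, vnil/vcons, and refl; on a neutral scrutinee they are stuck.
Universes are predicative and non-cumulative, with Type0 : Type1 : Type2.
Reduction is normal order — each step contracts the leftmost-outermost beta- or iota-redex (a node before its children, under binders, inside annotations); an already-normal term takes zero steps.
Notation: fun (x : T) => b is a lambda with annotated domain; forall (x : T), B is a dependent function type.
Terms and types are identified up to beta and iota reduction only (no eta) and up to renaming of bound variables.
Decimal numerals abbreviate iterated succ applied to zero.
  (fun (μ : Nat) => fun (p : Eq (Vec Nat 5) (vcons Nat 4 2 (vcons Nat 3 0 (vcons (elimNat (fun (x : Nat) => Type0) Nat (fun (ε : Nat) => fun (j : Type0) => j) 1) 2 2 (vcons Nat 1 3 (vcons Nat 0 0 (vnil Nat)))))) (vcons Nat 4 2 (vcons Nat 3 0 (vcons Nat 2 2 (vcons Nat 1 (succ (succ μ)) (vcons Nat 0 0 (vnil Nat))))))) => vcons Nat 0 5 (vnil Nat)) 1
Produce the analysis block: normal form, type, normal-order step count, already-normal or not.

normal form:
  fun (μ : Eq (Vec Nat 5) (vcons Nat 4 2 (vcons Nat 3 0 (vcons Nat 2 2 (vcons Nat 1 3 (vcons Nat 0 0 (vnil Nat)))))) (vcons Nat 4 2 (vcons Nat 3 0 (vcons Nat 2 2 (vcons Nat 1 3 (vcons Nat 0 0 (vnil Nat))))))) => vcons Nat 0 5 (vnil Nat)
inferred type:
  forall (μ : Eq (Vec Nat 5) (vcons Nat 4 2 (vcons Nat 3 0 (vcons Nat 2 2 (vcons Nat 1 3 (vcons Nat 0 0 (vnil Nat)))))) (vcons Nat 4 2 (vcons Nat 3 0 (vcons Nat 2 2 (vcons Nat 1 3 (vcons Nat 0 0 (vnil Nat))))))), Vec Nat 1
normal-order step count: 5
started in normal form: no
first redex: a beta-redex


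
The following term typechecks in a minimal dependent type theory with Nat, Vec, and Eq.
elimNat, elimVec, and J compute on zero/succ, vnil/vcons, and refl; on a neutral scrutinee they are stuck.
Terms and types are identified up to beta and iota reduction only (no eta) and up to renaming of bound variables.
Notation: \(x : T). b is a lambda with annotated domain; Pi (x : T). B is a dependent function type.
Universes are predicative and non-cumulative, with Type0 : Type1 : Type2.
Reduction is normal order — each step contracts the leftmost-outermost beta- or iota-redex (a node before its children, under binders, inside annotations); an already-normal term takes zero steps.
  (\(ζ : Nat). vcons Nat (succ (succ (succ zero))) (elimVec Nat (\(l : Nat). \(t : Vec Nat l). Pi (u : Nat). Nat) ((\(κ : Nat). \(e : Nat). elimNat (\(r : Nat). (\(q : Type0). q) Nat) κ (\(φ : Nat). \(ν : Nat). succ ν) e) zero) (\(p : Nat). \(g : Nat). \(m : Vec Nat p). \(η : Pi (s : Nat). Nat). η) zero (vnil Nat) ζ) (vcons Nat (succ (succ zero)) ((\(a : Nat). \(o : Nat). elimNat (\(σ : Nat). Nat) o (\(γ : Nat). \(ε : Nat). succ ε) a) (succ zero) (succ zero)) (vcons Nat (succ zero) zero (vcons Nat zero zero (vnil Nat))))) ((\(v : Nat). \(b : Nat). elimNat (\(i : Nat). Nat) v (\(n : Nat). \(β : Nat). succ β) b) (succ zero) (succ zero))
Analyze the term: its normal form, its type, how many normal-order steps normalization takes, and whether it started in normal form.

normal form:
  vcons Nat (succ (succ (succ zero))) (succ (succ zero)) (vcons Nat (succ (succ zero)) (succ (succ zero)) (vcons Nat (succ zero) zero (vcons Nat zero zero (vnil Nat))))
inferred type:
  Vec Nat (succ (succ (succ (succ zero))))
reduction steps (normal order): 24
already normal: no
first redex: a beta-redex


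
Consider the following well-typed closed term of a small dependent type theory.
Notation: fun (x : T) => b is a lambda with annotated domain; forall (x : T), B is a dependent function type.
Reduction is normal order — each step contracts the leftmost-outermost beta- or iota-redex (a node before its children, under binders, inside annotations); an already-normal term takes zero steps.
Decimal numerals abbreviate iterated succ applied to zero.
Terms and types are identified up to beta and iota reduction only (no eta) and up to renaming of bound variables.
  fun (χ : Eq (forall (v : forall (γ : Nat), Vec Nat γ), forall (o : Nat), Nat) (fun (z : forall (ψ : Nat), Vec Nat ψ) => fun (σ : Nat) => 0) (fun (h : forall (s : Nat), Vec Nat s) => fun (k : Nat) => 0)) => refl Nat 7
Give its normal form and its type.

resulting normal form:
  fun (χ : Eq (forall (v : forall (γ : Nat), Vec Nat γ), forall (o : Nat), Nat) (fun (z : forall (ψ : Nat), Vec Nat ψ) => fun (σ : Nat) => 0) (fun (h : forall (s : Nat), Vec Nat s) => fun (k : Nat) => 0)) => refl Nat 7
the term's type:
  forall (χ : Eq (forall (v : forall (γ : Nat), Vec Nat γ), forall (o : Nat), Nat) (fun (z : forall (ψ : Nat), Vec Nat ψ) => fun (σ : Nat) => 0) (fun (h : forall (s : Nat), Vec Nat s) => fun (k : Nat) => 0)), Eq Nat 7 7
observation: no redex remains anywhere in the term; it is its own normal form.


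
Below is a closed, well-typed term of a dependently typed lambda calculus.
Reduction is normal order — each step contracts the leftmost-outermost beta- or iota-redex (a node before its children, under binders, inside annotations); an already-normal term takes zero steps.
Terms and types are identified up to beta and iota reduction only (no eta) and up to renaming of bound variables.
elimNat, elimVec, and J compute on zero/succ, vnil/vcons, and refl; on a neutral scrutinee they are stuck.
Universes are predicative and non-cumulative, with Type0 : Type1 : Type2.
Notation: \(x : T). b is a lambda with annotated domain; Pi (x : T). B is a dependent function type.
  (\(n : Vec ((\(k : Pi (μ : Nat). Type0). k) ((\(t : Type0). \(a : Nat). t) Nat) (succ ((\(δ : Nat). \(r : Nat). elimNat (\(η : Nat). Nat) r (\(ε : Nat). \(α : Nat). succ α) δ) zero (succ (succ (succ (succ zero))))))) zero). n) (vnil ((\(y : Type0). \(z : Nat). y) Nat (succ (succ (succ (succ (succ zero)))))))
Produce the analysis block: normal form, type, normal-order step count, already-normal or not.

reduced normal form:
  vnil Nat
the term's type:
  Vec Nat zero
reduction steps (normal order): 3
term was already normal: no
first contracted redex: a beta-redex


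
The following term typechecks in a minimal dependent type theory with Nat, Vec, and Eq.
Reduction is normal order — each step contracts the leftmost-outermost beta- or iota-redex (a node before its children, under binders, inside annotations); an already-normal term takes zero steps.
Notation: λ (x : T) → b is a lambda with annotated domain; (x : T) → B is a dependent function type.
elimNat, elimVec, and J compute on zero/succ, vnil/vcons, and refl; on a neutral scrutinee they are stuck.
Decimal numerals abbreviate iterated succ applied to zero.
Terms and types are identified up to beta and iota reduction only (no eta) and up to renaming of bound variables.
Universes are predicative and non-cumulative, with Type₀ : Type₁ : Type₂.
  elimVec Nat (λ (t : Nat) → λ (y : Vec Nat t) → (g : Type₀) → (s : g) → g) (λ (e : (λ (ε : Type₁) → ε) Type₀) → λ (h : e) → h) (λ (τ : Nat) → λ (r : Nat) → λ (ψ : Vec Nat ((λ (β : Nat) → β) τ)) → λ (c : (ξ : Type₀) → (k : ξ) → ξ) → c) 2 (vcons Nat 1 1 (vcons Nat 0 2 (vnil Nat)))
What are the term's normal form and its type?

resulting normal form:
  λ (t : Type₀) → λ (y : t) → y
the term's type:
  (t : Type₀) → (y : t) → t


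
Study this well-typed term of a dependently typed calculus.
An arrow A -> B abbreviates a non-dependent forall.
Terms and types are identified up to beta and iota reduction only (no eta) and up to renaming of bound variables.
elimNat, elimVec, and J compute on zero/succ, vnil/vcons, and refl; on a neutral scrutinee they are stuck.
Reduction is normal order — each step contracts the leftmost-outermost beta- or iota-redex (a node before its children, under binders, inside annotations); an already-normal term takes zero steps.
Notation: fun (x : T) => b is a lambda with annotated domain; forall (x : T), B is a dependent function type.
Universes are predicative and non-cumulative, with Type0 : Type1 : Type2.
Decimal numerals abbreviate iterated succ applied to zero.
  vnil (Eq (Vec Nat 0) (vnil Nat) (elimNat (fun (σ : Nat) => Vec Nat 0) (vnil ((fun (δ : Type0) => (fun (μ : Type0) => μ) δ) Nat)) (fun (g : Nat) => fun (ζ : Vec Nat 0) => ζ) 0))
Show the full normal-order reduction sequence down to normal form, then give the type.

reduction (normal order):
  vnil (Eq (Vec Nat 0) (vnil Nat) (elimNat (fun (σ : Nat) => Vec Nat 0) (vnil ((fun (δ : Type0) => (fun (μ : Type0) => μ) δ) Nat)) (fun (g : Nat) => fun (ζ : Vec Nat 0) => ζ) 0))
  ~> vnil (Eq (Vec Nat 0) (vnil Nat) (vnil ((fun (σ : Type0) => (fun (δ : Type0) => δ) σ) Nat)))
  ~> vnil (Eq (Vec Nat 0) (vnil Nat) (vnil ((fun (σ : Type0) => σ) Nat)))
  ~> vnil (Eq (Vec Nat 0) (vnil Nat) (vnil Nat))
type:
  Vec (Eq (Vec Nat 0) (vnil Nat) (vnil Nat)) 0


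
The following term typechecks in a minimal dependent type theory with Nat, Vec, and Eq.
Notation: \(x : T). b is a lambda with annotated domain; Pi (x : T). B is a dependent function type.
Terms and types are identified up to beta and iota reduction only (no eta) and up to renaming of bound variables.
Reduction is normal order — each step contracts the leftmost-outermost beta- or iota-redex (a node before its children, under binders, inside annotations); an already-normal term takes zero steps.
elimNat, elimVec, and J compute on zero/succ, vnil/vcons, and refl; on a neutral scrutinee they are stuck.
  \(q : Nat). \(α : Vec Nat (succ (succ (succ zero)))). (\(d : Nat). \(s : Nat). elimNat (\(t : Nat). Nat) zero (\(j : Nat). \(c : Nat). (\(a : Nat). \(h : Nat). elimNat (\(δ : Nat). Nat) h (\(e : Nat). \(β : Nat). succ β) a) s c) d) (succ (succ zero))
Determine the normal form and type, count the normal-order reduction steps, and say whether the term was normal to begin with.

reduced normal form:
  \(q : Nat). \(α : Vec Nat (succ (succ (succ zero)))). \(d : Nat). elimNat (\(s : Nat). Nat) (elimNat (\(t : Nat). Nat) zero (\(j : Nat). \(c : Nat). succ c) d) (\(a : Nat). \(h : Nat). succ h) d
inferred type:
  Pi (q : Nat). Pi (α : Vec Nat (succ (succ (succ zero)))). Pi (d : Nat). Nat
normal-order step count: 12
started in normal form: no
first redex: a beta-redex


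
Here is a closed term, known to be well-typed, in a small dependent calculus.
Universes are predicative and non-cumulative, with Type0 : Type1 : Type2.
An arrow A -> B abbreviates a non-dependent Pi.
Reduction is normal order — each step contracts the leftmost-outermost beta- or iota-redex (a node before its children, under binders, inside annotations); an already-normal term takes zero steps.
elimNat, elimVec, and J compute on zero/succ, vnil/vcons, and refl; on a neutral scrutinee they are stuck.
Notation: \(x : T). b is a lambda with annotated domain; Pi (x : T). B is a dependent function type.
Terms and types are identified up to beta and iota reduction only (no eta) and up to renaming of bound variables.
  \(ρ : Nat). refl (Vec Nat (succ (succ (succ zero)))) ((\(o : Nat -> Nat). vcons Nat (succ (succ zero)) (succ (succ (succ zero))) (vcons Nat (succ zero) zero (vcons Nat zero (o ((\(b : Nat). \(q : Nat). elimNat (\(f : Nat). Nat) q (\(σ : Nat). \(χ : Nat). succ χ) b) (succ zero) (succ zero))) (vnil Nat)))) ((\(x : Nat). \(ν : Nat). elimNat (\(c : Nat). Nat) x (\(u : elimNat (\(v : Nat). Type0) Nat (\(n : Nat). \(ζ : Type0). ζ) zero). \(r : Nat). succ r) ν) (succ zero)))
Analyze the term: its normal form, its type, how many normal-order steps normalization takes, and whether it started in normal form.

resulting normal form:
  \(ρ : Nat). refl (Vec Nat (succ (succ (succ zero)))) (vcons Nat (succ (succ zero)) (succ (succ (succ zero))) (vcons Nat (succ zero) zero (vcons Nat zero (succ (succ (succ zero))) (vnil Nat))))
the term's type:
  Nat -> Eq (Vec Nat (succ (succ (succ zero)))) (vcons Nat (succ (succ zero)) (succ (succ (succ zero))) (vcons Nat (succ zero) zero (vcons Nat zero (succ (succ (succ zero))) (vnil Nat)))) (vcons Nat (succ (succ zero)) (succ (succ (succ zero))) (vcons Nat (succ zero) zero (vcons Nat zero (succ (succ (succ zero))) (vnil Nat))))
reduction steps (normal order): 17
already normal: no
first redex: a beta-redex


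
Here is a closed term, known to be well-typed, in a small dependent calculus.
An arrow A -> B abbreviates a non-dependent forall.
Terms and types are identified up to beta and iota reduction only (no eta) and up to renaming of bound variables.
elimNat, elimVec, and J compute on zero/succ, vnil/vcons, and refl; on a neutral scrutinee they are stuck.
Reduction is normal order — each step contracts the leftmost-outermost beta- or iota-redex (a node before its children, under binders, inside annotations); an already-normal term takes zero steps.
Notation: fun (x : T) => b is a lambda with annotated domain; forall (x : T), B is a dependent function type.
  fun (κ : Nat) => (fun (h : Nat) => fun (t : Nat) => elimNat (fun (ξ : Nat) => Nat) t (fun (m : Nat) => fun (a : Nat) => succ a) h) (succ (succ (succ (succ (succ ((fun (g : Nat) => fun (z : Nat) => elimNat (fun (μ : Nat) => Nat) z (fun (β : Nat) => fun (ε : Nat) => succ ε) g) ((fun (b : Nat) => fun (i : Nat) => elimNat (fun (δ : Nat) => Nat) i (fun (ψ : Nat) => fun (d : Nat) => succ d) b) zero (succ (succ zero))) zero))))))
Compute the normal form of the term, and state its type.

resulting normal form:
  fun (κ : Nat) => fun (h : Nat) => succ (succ (succ (succ (succ (succ (succ h))))))
type:
  Nat -> Nat -> Nat
observation: 35 normal-order steps normalize the term, beginning with a beta-redex.


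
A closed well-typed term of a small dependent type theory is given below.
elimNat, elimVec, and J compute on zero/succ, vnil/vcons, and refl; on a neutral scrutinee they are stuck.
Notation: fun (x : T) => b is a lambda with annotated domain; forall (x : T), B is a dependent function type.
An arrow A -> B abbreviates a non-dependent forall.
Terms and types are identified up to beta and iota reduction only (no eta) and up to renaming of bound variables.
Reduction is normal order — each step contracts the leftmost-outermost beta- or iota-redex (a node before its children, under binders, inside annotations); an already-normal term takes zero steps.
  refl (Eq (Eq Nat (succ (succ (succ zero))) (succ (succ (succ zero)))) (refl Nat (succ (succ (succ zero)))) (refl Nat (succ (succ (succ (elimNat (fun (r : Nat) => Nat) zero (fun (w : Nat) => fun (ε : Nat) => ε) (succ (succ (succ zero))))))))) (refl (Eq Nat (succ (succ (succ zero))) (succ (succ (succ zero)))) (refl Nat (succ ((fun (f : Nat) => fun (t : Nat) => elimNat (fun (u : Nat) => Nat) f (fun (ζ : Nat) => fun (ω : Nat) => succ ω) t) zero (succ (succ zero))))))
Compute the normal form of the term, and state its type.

normal form:
  refl (Eq (Eq Nat (succ (succ (succ zero))) (succ (succ (succ zero)))) (refl Nat (succ (succ (succ zero)))) (refl Nat (succ (succ (succ zero))))) (refl (Eq Nat (succ (succ (succ zero))) (succ (succ (succ zero)))) (refl Nat (succ (succ (succ zero)))))
the term's type:
  Eq (Eq (Eq Nat (succ (succ (succ zero))) (succ (succ (succ zero)))) (refl Nat (succ (succ (succ zero)))) (refl Nat (succ (succ (succ zero))))) (refl (Eq Nat (succ (succ (succ zero))) (succ (succ (succ zero)))) (refl Nat (succ (succ (succ zero))))) (refl (Eq Nat (succ (succ (succ zero))) (succ (succ (succ zero)))) (refl Nat (succ (succ (succ zero)))))
observation: the first redex contracted is an elimNat iota-redex; the normal form is reached in 19 normal-order steps.
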